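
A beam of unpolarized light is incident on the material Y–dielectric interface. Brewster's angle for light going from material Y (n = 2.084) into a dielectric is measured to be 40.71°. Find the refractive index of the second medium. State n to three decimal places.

At Brewster's angle, tan θ_B = n₂/n₁ with n₁ on the incident side (material Y) and n₂ on the transmitted side (a dielectric).
n₂ = n₁ tan θ_B = 2.084 × tan 40.71° = 1.793.

n ≈ 1.793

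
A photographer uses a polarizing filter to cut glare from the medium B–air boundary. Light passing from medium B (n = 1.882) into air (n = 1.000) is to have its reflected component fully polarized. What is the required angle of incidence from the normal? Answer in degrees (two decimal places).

Here n₂/n₁ = 1.000/1.882 = 0.5313, and Brewster's law gives tan θ_B = n₂/n₁. Taking the arctangent, θ_B = 27.98°.

θ_B ≈ 27.98°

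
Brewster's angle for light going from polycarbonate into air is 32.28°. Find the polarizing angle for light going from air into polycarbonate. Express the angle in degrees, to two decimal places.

The two Brewster angles are complementary: θ_B' = 90° − θ_B = 90° − 32.28° = 57.72°.

θ_B' ≈ 57.72°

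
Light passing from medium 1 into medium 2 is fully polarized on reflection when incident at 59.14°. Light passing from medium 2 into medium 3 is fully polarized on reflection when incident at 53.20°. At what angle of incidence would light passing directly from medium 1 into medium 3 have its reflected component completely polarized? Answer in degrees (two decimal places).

θ_B ≈ 65.91°

tan θ_B(1→2) = n₂/n₁ = tan 59.14° = 1.6735.
tan θ_B(2→3) = n₃/n₂ = tan 53.20° = 1.3367.
Multiplying, n₃/n₁ = 1.6735 × 1.3367 = 2.2371, and θ_B(1→3) = arctan 2.2371 = 65.91°.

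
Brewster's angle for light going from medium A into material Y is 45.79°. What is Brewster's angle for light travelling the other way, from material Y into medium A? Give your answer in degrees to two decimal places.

tan θ_B' = n₁/n₂ = 1/tan θ_B, so θ_B' = 90° − θ_B.
θ_B' = 90° − 45.79° = 44.21°.

θ_B' ≈ 44.21°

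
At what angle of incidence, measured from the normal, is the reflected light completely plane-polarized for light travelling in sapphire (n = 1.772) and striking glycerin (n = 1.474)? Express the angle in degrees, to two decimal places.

Brewster's condition: tan θ_B = n₂/n₁ = 1.474/1.772 = 0.8318.
θ_B = arctan(0.8318) = 39.75°.

θ_B ≈ 39.75°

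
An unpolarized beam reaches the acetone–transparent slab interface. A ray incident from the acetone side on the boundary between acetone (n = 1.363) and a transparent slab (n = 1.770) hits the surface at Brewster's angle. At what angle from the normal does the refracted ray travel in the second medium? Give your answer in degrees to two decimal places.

tan θ_B = n₂/n₁ = 1.770/1.363 = 1.2986, so θ_B = 52.40°.
Since θ_B + θ_t = 90° at Brewster incidence, θ_t = 90° − 52.40° = 37.60°.

θ_t ≈ 37.60°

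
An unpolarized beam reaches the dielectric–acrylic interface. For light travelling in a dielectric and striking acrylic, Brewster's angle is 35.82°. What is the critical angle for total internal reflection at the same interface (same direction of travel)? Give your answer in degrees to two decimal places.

θ_c ≈ 46.20°

tan θ_B = n₂/n₁ = tan 35.82° = 0.7218.
Total internal reflection: sin θ_c = n₂/n₁ = 0.7218.
θ_c = arcsin(0.7218) = 46.20°.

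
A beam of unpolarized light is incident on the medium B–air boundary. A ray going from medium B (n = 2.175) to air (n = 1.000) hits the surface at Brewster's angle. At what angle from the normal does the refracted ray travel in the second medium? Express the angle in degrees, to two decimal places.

θ_B = arctan(n₂/n₁) = arctan(1.000/2.175) = 24.69°.
At Brewster's angle the reflected and refracted rays are perpendicular, so θ_t = 90° − θ_B = 90° − 24.69° = 65.31°.

θ_t ≈ 65.31°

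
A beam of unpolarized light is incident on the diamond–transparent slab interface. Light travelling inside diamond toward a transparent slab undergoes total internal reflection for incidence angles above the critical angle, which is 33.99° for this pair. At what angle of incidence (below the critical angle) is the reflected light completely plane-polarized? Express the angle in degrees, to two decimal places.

θ_B ≈ 29.21°

sin θ_c = n₂/n₁, so n₂/n₁ = sin 33.99° = 0.5590.
Brewster: tan θ_B = n₂/n₁ = 0.5590.
θ_B = arctan(0.5590) = 29.21°.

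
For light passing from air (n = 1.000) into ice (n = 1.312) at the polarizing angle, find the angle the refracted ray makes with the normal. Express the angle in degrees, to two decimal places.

θ_t ≈ 37.31°

First find Brewster's angle: tan θ_B = 1.312/1.000 = 1.3120, giving θ_B = 52.69°.
Since θ_B + θ_t = 90° at Brewster incidence, θ_t = 90° − 52.69° = 37.31°.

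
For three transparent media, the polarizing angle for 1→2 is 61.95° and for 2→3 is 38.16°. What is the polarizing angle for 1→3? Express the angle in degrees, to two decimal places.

Each Brewster angle gives a ratio: n₂/n₁ = tan 61.95° = 1.8768, n₃/n₂ = tan 38.16° = 0.7858.
So n₃/n₁ = (n₂/n₁)(n₃/n₂) = 1.8768 × 0.7858 = 1.4748.
θ_B(1→3) = arctan(1.4748) = 55.86°.

θ_B ≈ 55.86°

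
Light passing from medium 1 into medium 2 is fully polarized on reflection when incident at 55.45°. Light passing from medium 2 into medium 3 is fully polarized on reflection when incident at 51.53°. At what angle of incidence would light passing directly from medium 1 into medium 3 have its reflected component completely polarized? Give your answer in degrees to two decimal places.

θ_B ≈ 61.32°

Each Brewster angle gives a ratio: n₂/n₁ = tan 55.45° = 1.4523, n₃/n₂ = tan 51.53° = 1.2585.
So n₃/n₁ = (n₂/n₁)(n₃/n₂) = 1.4523 × 1.2585 = 1.8277.
θ_B(1→3) = arctan(1.8277) = 61.32°.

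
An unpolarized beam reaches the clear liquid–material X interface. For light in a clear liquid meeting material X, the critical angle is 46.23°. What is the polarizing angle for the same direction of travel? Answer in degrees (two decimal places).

θ_B ≈ 35.83°

sin θ_c = n₂/n₁, so n₂/n₁ = sin 46.23° = 0.7221.
Brewster: tan θ_B = n₂/n₁ = 0.7221.
θ_B = arctan(0.7221) = 35.83°.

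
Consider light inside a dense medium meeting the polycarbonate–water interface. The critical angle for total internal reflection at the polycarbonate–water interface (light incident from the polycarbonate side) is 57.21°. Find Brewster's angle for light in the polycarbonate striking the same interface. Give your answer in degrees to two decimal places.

θ_B ≈ 40.05°

sin θ_c = n₂/n₁, so n₂/n₁ = sin 57.21° = 0.8407.
Brewster: tan θ_B = n₂/n₁ = 0.8407.
θ_B = arctan(0.8407) = 40.05°.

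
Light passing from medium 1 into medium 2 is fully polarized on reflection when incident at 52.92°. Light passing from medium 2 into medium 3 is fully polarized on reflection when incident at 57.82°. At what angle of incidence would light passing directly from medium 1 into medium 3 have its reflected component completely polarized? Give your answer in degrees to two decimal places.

θ_B ≈ 64.57°

tan θ_B(1→2) = n₂/n₁ = tan 52.92° = 1.3232.
tan θ_B(2→3) = n₃/n₂ = tan 57.82° = 1.5892.
Multiplying, n₃/n₁ = 1.3232 × 1.5892 = 2.1028, and θ_B(1→3) = arctan 2.1028 = 64.57°.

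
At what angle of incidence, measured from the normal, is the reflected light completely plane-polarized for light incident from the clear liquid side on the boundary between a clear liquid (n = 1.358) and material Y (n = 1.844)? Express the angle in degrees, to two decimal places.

θ_B ≈ 53.63°

Here n₂/n₁ = 1.844/1.358 = 1.3579, and Brewster's law gives tan θ_B = n₂/n₁.
θ_B = arctan(1.3579) = 53.63°.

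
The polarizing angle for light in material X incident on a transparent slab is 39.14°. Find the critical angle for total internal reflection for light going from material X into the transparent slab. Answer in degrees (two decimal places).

n₂/n₁ = tan 39.14° = 0.8138; the critical angle satisfies sin θ_c = n₂/n₁.
θ_c = arcsin(0.8138) = 54.47°.

θ_c ≈ 54.47°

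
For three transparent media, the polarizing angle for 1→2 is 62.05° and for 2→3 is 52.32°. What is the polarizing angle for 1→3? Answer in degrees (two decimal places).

n₂/n₁ = tan 62.05° = 1.8847 and n₃/n₂ = tan 52.32° = 1.2948.
So n₃/n₁ = (n₂/n₁)(n₃/n₂) = 1.8847 × 1.2948 = 2.4403.
θ_B(1→3) = arctan(2.4403) = 67.72°.

θ_B ≈ 67.72°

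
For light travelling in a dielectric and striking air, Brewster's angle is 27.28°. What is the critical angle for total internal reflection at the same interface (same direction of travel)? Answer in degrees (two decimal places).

From Brewster, n₂/n₁ = tan θ_B = tan 27.28° = 0.5157.
Then sin θ_c = n₂/n₁ = 0.5157, so θ_c = arcsin 0.5157 = 31.04°.

θ_c ≈ 31.04°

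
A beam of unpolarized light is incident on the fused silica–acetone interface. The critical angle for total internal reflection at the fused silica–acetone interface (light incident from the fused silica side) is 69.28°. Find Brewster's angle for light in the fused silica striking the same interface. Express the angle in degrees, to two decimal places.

θ_B ≈ 43.09°

At the critical angle sin θ_c = n₂/n₁, giving n₂/n₁ = sin 69.28° = 0.9353.
Then tan θ_B = n₂/n₁ = 0.9353, so θ_B = arctan 0.9353 = 43.09°.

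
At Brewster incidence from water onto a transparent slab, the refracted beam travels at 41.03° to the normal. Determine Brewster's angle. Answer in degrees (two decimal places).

Brewster's condition makes the reflected and refracted beams perpendicular: θ_B + θ_t = 90°.
θ_B = 90° − 41.03° = 48.97°.

θ_B ≈ 48.97°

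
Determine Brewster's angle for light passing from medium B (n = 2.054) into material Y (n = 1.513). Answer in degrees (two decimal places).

θ_B ≈ 36.38°

At Brewster's angle the reflected and refracted rays are perpendicular, which with Snell's law gives tan θ_B = n₂/n₁.
tan θ_B = n₂/n₁ = 1.513/2.054 = 0.7366.
So θ_B = arctan 0.7366 = 36.38°.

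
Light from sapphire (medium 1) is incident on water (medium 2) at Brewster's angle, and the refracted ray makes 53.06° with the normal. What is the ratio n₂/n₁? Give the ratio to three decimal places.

θ_B + θ_t = 90°, so θ_B = 90° − 53.06° = 36.94°.
Then n₂/n₁ = tan θ_B = tan 36.94° = 0.752.

n₂/n₁ ≈ 0.752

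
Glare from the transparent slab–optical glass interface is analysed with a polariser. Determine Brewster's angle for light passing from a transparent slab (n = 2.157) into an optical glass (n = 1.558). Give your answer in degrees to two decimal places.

θ_B ≈ 35.84°

tan θ_B = n₂/n₁ = 1.558/2.157 = 0.7223.
θ_B = arctan(0.7223) = 35.84°.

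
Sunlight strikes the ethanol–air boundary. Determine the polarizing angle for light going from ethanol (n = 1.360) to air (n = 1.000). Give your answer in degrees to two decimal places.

Here n₂/n₁ = 1.000/1.360 = 0.7353, and Brewster's law gives tan θ_B = n₂/n₁.
θ_B = arctan(0.7353) = 36.33°.

θ_B ≈ 36.33°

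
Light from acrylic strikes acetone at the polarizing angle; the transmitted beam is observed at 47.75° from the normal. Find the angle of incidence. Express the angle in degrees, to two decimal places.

θ_B ≈ 42.25°

At Brewster's angle the reflected and refracted rays are perpendicular, so θ_B + θ_t = 90°.
So θ_B = 90° − θ_t = 90° − 47.75° = 42.25°.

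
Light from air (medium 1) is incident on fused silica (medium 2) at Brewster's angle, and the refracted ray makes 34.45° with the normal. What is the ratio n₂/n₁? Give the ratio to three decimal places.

n₂/n₁ ≈ 1.458

At Brewster incidence θ_B = 90° − θ_t = 90° − 34.45° = 55.55°.
tan θ_B = n₂/n₁, so n₂/n₁ = tan 55.55° = 1.458.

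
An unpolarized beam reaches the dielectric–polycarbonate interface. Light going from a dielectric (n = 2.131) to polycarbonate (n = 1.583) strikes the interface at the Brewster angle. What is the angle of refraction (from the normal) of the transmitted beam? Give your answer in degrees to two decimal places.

θ_t ≈ 53.39°

tan θ_B = n₂/n₁ = 1.583/2.131 = 0.7428, so θ_B = 36.61°.
Since θ_B + θ_t = 90° at Brewster incidence, θ_t = 90° − 36.61° = 53.39°.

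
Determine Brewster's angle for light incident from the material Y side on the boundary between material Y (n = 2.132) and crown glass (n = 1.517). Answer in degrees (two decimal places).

tan θ_B = n₂/n₁ = 1.517/2.132 = 0.7115. Taking the arctangent, θ_B = 35.43°.

θ_B ≈ 35.43°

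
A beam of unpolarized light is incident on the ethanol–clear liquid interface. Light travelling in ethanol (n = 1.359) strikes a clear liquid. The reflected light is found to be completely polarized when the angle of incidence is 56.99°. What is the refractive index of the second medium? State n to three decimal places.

n ≈ 2.092

Brewster's law: tan θ_B = n₂/n₁ (light incident in ethanol, refracted into a clear liquid).
n₂ = n₁ tan θ_B = 1.359 × tan 56.99° = 2.092.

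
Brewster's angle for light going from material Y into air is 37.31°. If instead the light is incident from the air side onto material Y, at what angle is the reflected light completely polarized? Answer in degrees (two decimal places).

Reversing the direction swaps n₁ and n₂, so tan θ_B' = 1/tan θ_B and θ_B' = 90° − θ_B.
Hence θ_B' = 90° − 37.31° = 52.69°.

θ_B' ≈ 52.69°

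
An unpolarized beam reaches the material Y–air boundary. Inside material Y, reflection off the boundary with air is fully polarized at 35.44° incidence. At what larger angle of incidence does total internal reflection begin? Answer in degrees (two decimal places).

θ_c ≈ 45.37°

tan θ_B = n₂/n₁ = tan 35.44° = 0.7117.
Total internal reflection: sin θ_c = n₂/n₁ = 0.7117.
θ_c = arcsin(0.7117) = 45.37°.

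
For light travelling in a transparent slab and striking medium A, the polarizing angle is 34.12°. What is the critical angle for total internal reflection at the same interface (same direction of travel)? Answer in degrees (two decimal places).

n₂/n₁ = tan 34.12° = 0.6776; the critical angle satisfies sin θ_c = n₂/n₁.
θ_c = arcsin(0.6776) = 42.65°.

θ_c ≈ 42.65°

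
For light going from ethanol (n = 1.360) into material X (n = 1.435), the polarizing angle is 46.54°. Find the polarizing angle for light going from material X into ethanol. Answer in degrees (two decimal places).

θ_B' ≈ 43.46°

The two Brewster angles are complementary: θ_B' = 90° − θ_B = 90° − 46.54° = 43.46°.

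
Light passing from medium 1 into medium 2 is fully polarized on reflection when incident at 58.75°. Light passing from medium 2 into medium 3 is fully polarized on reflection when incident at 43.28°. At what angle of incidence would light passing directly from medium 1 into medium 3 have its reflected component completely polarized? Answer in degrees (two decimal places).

θ_B ≈ 57.20°

Each Brewster angle gives a ratio: n₂/n₁ = tan 58.75° = 1.6479, n₃/n₂ = tan 43.28° = 0.9417.
So n₃/n₁ = (n₂/n₁)(n₃/n₂) = 1.6479 × 0.9417 = 1.5519.
θ_B(1→3) = arctan(1.5519) = 57.20°.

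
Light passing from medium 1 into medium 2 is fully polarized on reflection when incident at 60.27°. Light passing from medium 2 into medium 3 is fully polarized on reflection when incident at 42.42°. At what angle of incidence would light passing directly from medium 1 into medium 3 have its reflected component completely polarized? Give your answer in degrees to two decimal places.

θ_B ≈ 58.00°

tan θ_B(1→2) = n₂/n₁ = tan 60.27° = 1.7511.
tan θ_B(2→3) = n₃/n₂ = tan 42.42° = 0.9138.
n₃/n₁ = 1.6001. Then tan θ_B(1→3) = n₃/n₁, so θ_B(1→3) = arctan(1.6001) = 58.00°.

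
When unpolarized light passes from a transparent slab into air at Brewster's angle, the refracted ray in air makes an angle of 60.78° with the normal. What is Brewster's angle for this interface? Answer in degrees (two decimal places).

Since the reflected and refracted rays are at right angles at the polarizing angle, θ_B + θ_t = 90°.
So θ_B = 90° − θ_t = 90° − 60.78° = 29.22°.

θ_B ≈ 29.22°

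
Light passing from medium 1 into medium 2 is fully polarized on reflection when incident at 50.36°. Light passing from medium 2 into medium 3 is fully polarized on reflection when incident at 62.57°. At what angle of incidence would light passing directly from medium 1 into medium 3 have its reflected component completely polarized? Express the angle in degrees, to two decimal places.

n₂/n₁ = tan 50.36° = 1.2071 and n₃/n₂ = tan 62.57° = 1.9267.
So n₃/n₁ = (n₂/n₁)(n₃/n₂) = 1.2071 × 1.9267 = 2.3257.
θ_B(1→3) = arctan(2.3257) = 66.73°.

θ_B ≈ 66.73°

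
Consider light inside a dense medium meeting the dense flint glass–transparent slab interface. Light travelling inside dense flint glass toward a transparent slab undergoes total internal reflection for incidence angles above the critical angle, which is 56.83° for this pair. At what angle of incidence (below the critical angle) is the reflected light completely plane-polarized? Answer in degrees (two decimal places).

θ_B ≈ 39.93°

At the critical angle sin θ_c = n₂/n₁, giving n₂/n₁ = sin 56.83° = 0.8371.
Then tan θ_B = n₂/n₁ = 0.8371, so θ_B = arctan 0.8371 = 39.93°.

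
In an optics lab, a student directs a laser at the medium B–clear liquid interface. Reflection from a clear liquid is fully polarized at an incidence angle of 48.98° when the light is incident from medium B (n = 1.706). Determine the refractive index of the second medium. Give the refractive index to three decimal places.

Brewster's law: tan θ_B = n₂/n₁ (light incident in medium B, refracted into a clear liquid).
n₂ = n₁ tan θ_B = 1.706 × tan 48.98° = 1.961.

n ≈ 1.961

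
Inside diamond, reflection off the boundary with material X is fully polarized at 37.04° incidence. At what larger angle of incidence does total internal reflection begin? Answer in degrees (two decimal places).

n₂/n₁ = tan 37.04° = 0.7546; the critical angle satisfies sin θ_c = n₂/n₁.
θ_c = arcsin(0.7546) = 48.99°.

θ_c ≈ 48.99°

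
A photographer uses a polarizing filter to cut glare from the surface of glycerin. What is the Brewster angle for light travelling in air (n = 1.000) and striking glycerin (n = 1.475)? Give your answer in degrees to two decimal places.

θ_B ≈ 55.86°

Brewster's condition: tan θ_B = n₂/n₁ = 1.475/1.000 = 1.4750. Taking the arctangent, θ_B = 55.86°.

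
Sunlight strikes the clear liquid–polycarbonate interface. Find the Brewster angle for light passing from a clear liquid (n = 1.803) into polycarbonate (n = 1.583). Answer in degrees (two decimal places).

θ_B ≈ 41.28°

At Brewster's angle the reflected and refracted rays are perpendicular, which with Snell's law gives tan θ_B = n₂/n₁.
tan θ_B = n₂/n₁ = 1.583/1.803 = 0.8780.
So θ_B = arctan 0.8780 = 41.28°.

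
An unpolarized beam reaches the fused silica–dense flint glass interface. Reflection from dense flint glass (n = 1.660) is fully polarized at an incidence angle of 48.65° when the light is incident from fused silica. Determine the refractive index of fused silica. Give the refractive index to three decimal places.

n ≈ 1.461

Brewster's law: tan θ_B = n₂/n₁ (light incident in fused silica, refracted into dense flint glass).
n₁ = n₂ / tan θ_B = 1.660 / tan 48.65° = 1.461.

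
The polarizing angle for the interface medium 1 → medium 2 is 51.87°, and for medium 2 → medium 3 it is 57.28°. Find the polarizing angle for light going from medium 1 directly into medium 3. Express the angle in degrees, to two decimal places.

Each Brewster angle gives a ratio: n₂/n₁ = tan 51.87° = 1.2740, n₃/n₂ = tan 57.28° = 1.5565.
n₃/n₁ = 1.9829. Then tan θ_B(1→3) = n₃/n₁, so θ_B(1→3) = arctan(1.9829) = 63.24°.

θ_B ≈ 63.24°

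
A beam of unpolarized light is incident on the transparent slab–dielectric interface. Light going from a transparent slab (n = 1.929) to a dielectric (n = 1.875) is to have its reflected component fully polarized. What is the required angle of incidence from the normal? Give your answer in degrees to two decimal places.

At Brewster's angle the reflected and refracted rays are perpendicular, which with Snell's law gives tan θ_B = n₂/n₁.
tan θ_B = n₂/n₁ = 1.875/1.929 = 0.9720.
So θ_B = arctan 0.9720 = 44.19°.

θ_B ≈ 44.19°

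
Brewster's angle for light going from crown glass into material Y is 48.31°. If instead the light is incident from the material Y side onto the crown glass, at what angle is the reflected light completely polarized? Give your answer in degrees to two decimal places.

tan θ_B' = n₁/n₂ = 1/tan θ_B, so θ_B' = 90° − θ_B.
θ_B' = 90° − 48.31° = 41.69°.

θ_B' ≈ 41.69°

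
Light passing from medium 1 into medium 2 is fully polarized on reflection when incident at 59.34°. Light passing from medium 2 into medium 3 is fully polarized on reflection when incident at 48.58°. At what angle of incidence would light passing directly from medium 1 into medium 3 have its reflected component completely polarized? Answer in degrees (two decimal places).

θ_B ≈ 62.39°

n₂/n₁ = tan 59.34° = 1.6869 and n₃/n₂ = tan 48.58° = 1.1335.
Multiplying, n₃/n₁ = 1.6869 × 1.1335 = 1.9120, and θ_B(1→3) = arctan 1.9120 = 62.39°.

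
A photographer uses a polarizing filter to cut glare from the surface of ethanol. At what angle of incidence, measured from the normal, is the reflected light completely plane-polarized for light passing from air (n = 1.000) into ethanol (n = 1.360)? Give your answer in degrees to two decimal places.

The reflected p-component vanishes when tan θ_B = n₂/n₁.
tan θ_B = n₂/n₁ = 1.360/1.000 = 1.3600.
So θ_B = arctan 1.3600 = 53.67°.

θ_B ≈ 53.67°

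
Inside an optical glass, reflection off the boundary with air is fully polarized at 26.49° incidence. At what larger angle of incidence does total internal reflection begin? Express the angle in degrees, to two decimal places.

n₂/n₁ = tan 26.49° = 0.4984; the critical angle satisfies sin θ_c = n₂/n₁.
θ_c = arcsin(0.4984) = 29.89°.

θ_c ≈ 29.89°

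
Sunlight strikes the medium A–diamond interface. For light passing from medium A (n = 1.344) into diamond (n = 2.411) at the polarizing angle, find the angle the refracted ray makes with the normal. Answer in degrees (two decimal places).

θ_t ≈ 29.14°

tan θ_B = n₂/n₁ = 2.411/1.344 = 1.7939, so θ_B = 60.86°.
Since θ_B + θ_t = 90° at Brewster incidence, θ_t = 90° − 60.86° = 29.14°.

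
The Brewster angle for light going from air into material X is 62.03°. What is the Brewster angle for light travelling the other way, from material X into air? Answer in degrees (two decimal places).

tan θ_B' = n₁/n₂ = 1/tan θ_B, so θ_B' = 90° − θ_B.
θ_B' = 90° − 62.03° = 27.97°.

θ_B' ≈ 27.97°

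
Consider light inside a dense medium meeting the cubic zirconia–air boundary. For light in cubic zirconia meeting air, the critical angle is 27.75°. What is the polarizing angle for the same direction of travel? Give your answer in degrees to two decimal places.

At the critical angle sin θ_c = n₂/n₁, giving n₂/n₁ = sin 27.75° = 0.4656.
Then tan θ_B = n₂/n₁ = 0.4656, so θ_B = arctan 0.4656 = 24.97°.

θ_B ≈ 24.97°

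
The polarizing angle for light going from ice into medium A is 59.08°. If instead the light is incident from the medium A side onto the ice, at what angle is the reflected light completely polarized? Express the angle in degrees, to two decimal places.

θ_B' ≈ 30.92°

The two Brewster angles are complementary: θ_B' = 90° − θ_B = 90° − 59.08° = 30.92°.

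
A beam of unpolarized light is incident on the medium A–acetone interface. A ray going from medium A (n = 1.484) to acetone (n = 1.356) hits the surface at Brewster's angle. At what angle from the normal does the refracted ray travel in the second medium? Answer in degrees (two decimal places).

First find Brewster's angle: tan θ_B = 1.356/1.484 = 0.9137, giving θ_B = 42.42°.
The refracted ray is perpendicular to the reflected ray, so θ_t = 90° − θ_B = 47.58°.

θ_t ≈ 47.58°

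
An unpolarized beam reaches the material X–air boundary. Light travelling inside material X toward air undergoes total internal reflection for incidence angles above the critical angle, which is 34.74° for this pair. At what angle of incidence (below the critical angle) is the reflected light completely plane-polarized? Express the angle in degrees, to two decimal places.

θ_B ≈ 29.68°

At the critical angle sin θ_c = n₂/n₁, giving n₂/n₁ = sin 34.74° = 0.5699.
Then tan θ_B = n₂/n₁ = 0.5699, so θ_B = arctan 0.5699 = 29.68°.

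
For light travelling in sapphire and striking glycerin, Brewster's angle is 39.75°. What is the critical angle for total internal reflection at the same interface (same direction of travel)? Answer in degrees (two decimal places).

tan θ_B = n₂/n₁ = tan 39.75° = 0.8317.
Total internal reflection: sin θ_c = n₂/n₁ = 0.8317.
θ_c = arcsin(0.8317) = 56.27°.

θ_c ≈ 56.27°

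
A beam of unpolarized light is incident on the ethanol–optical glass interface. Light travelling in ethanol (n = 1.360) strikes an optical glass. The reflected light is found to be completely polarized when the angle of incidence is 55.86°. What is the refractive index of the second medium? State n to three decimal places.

n ≈ 2.006

Full polarization of the reflected beam means tan θ_B = n₂/n₁, where n₁ is the incident medium (ethanol).
n₂ = n₁ tan θ_B = 1.360 × tan 55.86° = 2.006.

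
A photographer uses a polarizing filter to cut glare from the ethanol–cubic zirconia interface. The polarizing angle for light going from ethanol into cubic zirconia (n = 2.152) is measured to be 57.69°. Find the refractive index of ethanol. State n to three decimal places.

n ≈ 1.361

Brewster's law: tan θ_B = n₂/n₁ (light incident in ethanol, refracted into cubic zirconia).
n₁ = n₂ / tan θ_B = 2.152 / tan 57.69° = 1.361.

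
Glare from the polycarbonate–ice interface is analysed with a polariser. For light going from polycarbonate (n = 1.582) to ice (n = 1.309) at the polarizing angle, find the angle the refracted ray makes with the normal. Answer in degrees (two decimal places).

θ_t ≈ 50.39°

First find Brewster's angle: tan θ_B = 1.309/1.582 = 0.8274, giving θ_B = 39.61°.
At Brewster's angle the reflected and refracted rays are perpendicular, so θ_t = 90° − θ_B = 90° − 39.61° = 50.39°.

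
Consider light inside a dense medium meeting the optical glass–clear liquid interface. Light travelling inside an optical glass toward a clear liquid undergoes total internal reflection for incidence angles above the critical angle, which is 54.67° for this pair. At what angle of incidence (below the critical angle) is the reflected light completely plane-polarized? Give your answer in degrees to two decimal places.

At the critical angle sin θ_c = n₂/n₁, giving n₂/n₁ = sin 54.67° = 0.8158.
Then tan θ_B = n₂/n₁ = 0.8158, so θ_B = arctan 0.8158 = 39.21°.

θ_B ≈ 39.21°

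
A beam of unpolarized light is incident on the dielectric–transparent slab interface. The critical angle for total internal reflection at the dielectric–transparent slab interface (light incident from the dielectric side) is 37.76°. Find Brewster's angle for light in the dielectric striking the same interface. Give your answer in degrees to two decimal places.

θ_B ≈ 31.48°

At the critical angle sin θ_c = n₂/n₁, giving n₂/n₁ = sin 37.76° = 0.6124.
Then tan θ_B = n₂/n₁ = 0.6124, so θ_B = arctan 0.6124 = 31.48°.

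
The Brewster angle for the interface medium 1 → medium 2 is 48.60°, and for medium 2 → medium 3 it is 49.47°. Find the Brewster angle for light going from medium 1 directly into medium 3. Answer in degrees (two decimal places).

tan θ_B(1→2) = n₂/n₁ = tan 48.60° = 1.1343.
tan θ_B(2→3) = n₃/n₂ = tan 49.47° = 1.1696.
n₃/n₁ = 1.3267. Then tan θ_B(1→3) = n₃/n₁, so θ_B(1→3) = arctan(1.3267) = 52.99°.

θ_B ≈ 52.99°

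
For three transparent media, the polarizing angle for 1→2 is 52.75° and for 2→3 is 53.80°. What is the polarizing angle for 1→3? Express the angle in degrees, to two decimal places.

θ_B ≈ 60.90°

tan θ_B(1→2) = n₂/n₁ = tan 52.75° = 1.3151.
tan θ_B(2→3) = n₃/n₂ = tan 53.80° = 1.3663.
So n₃/n₁ = (n₂/n₁)(n₃/n₂) = 1.3151 × 1.3663 = 1.7968.
θ_B(1→3) = arctan(1.7968) = 60.90°.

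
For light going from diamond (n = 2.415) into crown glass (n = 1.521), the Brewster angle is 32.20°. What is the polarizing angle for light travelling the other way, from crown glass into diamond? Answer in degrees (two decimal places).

The two Brewster angles are complementary: θ_B' = 90° − θ_B = 90° − 32.20° = 57.80°.

θ_B' ≈ 57.80°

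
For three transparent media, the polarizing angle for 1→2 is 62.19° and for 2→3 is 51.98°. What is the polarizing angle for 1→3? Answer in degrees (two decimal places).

n₂/n₁ = tan 62.19° = 1.8959 and n₃/n₂ = tan 51.98° = 1.2790.
Multiplying, n₃/n₁ = 1.8959 × 1.2790 = 2.4249, and θ_B(1→3) = arctan 2.4249 = 67.59°.

θ_B ≈ 67.59°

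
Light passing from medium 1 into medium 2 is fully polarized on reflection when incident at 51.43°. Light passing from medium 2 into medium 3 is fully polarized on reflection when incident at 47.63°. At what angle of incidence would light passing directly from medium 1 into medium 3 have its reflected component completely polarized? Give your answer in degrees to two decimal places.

θ_B ≈ 53.97°

n₂/n₁ = tan 51.43° = 1.2540 and n₃/n₂ = tan 47.63° = 1.0963.
n₃/n₁ = 1.3748. Then tan θ_B(1→3) = n₃/n₁, so θ_B(1→3) = arctan(1.3748) = 53.97°.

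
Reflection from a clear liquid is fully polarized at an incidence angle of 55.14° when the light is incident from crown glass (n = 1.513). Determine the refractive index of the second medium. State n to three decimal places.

Brewster's law: tan θ_B = n₂/n₁ (light incident in crown glass, refracted into a clear liquid).
n₂ = n₁ tan θ_B = 1.513 × tan 55.14° = 2.172.

n ≈ 2.172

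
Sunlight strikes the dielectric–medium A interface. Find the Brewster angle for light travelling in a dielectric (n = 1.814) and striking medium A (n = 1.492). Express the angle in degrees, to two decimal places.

The reflected p-component vanishes when tan θ_B = n₂/n₁.
Here n₂/n₁ = 1.492/1.814 = 0.8225, and Brewster's law gives tan θ_B = n₂/n₁.
So θ_B = arctan 0.8225 = 39.44°.

θ_B ≈ 39.44°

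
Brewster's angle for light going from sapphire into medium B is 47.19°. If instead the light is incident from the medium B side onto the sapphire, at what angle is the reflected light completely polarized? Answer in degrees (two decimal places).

Reversing the direction swaps n₁ and n₂, so tan θ_B' = 1/tan θ_B and θ_B' = 90° − θ_B.
Hence θ_B' = 90° − 47.19° = 42.81°.

θ_B' ≈ 42.81°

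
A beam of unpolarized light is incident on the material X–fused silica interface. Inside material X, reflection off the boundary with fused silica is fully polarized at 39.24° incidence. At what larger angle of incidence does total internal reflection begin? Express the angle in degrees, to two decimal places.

θ_c ≈ 54.76°

From Brewster, n₂/n₁ = tan θ_B = tan 39.24° = 0.8167.
Then sin θ_c = n₂/n₁ = 0.8167, so θ_c = arcsin 0.8167 = 54.76°.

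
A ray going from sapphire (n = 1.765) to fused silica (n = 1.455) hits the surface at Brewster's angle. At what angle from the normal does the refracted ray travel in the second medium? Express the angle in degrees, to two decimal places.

θ_t ≈ 50.50°

tan θ_B = n₂/n₁ = 1.455/1.765 = 0.8244, so θ_B = 39.50°.
The refracted ray is perpendicular to the reflected ray, so θ_t = 90° − θ_B = 50.50°.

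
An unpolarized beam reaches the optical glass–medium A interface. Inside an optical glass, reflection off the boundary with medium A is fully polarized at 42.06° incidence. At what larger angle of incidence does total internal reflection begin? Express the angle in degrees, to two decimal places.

θ_c ≈ 64.46°

From Brewster, n₂/n₁ = tan θ_B = tan 42.06° = 0.9023.
Then sin θ_c = n₂/n₁ = 0.9023, so θ_c = arcsin 0.9023 = 64.46°.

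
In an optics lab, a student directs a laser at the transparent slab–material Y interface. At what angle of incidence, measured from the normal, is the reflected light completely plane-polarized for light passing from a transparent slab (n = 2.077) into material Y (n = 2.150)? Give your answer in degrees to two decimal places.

θ_B ≈ 45.99°

The reflected p-component vanishes when tan θ_B = n₂/n₁.
Brewster's condition: tan θ_B = n₂/n₁ = 2.150/2.077 = 1.0351.
θ_B = arctan(1.0351) = 45.99°.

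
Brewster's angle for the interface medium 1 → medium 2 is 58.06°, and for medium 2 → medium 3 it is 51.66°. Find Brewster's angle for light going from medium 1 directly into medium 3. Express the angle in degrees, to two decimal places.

θ_B ≈ 63.75°

Each Brewster angle gives a ratio: n₂/n₁ = tan 58.06° = 1.6041, n₃/n₂ = tan 51.66° = 1.2644.
n₃/n₁ = 2.0282. Then tan θ_B(1→3) = n₃/n₁, so θ_B(1→3) = arctan(2.0282) = 63.75°.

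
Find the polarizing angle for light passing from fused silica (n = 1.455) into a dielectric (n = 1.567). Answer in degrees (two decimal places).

Brewster's condition: tan θ_B = n₂/n₁ = 1.567/1.455 = 1.0770.
So θ_B = arctan 1.0770 = 47.12°.

θ_B ≈ 47.12°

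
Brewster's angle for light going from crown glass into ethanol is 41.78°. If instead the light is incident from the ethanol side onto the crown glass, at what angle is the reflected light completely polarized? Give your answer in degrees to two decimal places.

θ_B' ≈ 48.22°

The two Brewster angles are complementary: θ_B' = 90° − θ_B = 90° − 41.78° = 48.22°.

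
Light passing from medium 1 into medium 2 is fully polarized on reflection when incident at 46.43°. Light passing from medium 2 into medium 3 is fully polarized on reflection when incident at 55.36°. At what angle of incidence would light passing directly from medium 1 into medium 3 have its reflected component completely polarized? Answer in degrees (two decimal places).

θ_B ≈ 56.69°

n₂/n₁ = tan 46.43° = 1.0512 and n₃/n₂ = tan 55.36° = 1.4474.
n₃/n₁ = 1.5215. Then tan θ_B(1→3) = n₃/n₁, so θ_B(1→3) = arctan(1.5215) = 56.69°.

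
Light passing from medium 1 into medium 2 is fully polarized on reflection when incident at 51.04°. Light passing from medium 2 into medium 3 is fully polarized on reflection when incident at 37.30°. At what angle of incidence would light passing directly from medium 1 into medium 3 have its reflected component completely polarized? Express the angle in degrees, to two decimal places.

n₂/n₁ = tan 51.04° = 1.2367 and n₃/n₂ = tan 37.30° = 0.7618.
So n₃/n₁ = (n₂/n₁)(n₃/n₂) = 1.2367 × 0.7618 = 0.9421.
θ_B(1→3) = arctan(0.9421) = 43.29°.

θ_B ≈ 43.29°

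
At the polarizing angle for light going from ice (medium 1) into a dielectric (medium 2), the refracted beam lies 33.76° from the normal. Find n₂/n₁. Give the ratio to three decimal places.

n₂/n₁ ≈ 1.496

At Brewster incidence θ_B = 90° − θ_t = 90° − 33.76° = 56.24°.
tan θ_B = n₂/n₁, so n₂/n₁ = tan 56.24° = 1.496.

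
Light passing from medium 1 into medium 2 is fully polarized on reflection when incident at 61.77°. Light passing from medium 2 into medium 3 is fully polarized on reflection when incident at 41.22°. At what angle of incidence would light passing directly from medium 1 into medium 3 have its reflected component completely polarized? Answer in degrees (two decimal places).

θ_B ≈ 58.50°

n₂/n₁ = tan 61.77° = 1.8626 and n₃/n₂ = tan 41.22° = 0.8761.
So n₃/n₁ = (n₂/n₁)(n₃/n₂) = 1.8626 × 0.8761 = 1.6318.
θ_B(1→3) = arctan(1.6318) = 58.50°.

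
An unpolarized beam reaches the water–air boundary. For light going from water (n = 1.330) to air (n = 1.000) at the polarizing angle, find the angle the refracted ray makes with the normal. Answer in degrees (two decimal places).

tan θ_B = n₂/n₁ = 1.000/1.330 = 0.7519, so θ_B = 36.94°.
Since θ_B + θ_t = 90° at Brewster incidence, θ_t = 90° − 36.94° = 53.06°.

θ_t ≈ 53.06°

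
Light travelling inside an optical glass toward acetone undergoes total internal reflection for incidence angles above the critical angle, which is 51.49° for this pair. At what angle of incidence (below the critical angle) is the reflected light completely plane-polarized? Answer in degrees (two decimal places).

sin θ_c = n₂/n₁, so n₂/n₁ = sin 51.49° = 0.7825.
Brewster: tan θ_B = n₂/n₁ = 0.7825.
θ_B = arctan(0.7825) = 38.04°.

θ_B ≈ 38.04°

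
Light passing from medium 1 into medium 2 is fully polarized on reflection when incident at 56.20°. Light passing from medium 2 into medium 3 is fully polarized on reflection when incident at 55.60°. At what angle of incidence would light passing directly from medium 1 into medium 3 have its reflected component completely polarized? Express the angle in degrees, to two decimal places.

Each Brewster angle gives a ratio: n₂/n₁ = tan 56.20° = 1.4938, n₃/n₂ = tan 55.60° = 1.4605.
So n₃/n₁ = (n₂/n₁)(n₃/n₂) = 1.4938 × 1.4605 = 2.1816.
θ_B(1→3) = arctan(2.1816) = 65.37°.

θ_B ≈ 65.37°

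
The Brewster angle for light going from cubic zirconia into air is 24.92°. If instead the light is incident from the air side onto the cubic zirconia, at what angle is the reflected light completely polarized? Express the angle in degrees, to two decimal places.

θ_B' ≈ 65.08°

tan θ_B' = n₁/n₂ = 1/tan θ_B, so θ_B' = 90° − θ_B.
θ_B' = 90° − 24.92° = 65.08°.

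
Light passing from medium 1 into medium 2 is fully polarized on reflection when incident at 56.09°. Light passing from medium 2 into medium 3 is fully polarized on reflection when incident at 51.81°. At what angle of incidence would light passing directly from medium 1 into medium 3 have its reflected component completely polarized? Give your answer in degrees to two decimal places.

n₂/n₁ = tan 56.09° = 1.4876 and n₃/n₂ = tan 51.81° = 1.2712.
Multiplying, n₃/n₁ = 1.4876 × 1.2712 = 1.8911, and θ_B(1→3) = arctan 1.8911 = 62.13°.

θ_B ≈ 62.13°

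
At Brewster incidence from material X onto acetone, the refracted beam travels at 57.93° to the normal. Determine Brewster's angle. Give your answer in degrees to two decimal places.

Brewster's condition makes the reflected and refracted beams perpendicular: θ_B + θ_t = 90°.
So θ_B = 90° − θ_t = 90° − 57.93° = 32.07°.

θ_B ≈ 32.07°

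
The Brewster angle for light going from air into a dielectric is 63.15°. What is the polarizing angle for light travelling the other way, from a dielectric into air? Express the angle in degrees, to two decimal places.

θ_B' ≈ 26.85°

tan θ_B' = n₁/n₂ = 1/tan θ_B, so θ_B' = 90° − θ_B.
θ_B' = 90° − 63.15° = 26.85°.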